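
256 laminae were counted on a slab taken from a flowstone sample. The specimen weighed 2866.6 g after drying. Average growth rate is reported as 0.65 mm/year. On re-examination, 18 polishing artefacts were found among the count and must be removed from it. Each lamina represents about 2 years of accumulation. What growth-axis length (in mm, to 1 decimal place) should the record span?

After corrections the count is 256 − 18 = 238 laminae.
238 laminae at 2 years each span 238 × 2 = 476 years.
Length ≈ 0.65 × 476 = 309.4 mm.

309.4 mm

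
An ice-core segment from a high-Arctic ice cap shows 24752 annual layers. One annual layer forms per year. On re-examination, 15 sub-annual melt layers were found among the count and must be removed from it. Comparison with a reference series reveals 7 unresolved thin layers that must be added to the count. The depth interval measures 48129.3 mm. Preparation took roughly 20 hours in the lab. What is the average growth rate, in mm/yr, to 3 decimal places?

True annual layer count = 24752 − 15 + 7 = 24744.
48129.3 mm over 24744 years gives 48129.3 / 24744 ≈ 1.945 mm/yr.

1.945 mm/yr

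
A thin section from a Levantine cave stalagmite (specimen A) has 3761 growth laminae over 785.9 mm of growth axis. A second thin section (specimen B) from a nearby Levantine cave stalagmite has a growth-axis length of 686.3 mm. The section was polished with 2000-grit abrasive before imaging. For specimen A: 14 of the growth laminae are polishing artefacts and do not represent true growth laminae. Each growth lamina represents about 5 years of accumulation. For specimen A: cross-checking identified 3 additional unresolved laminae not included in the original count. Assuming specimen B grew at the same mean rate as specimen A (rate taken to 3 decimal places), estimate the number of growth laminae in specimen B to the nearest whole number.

3268 growth laminae

Specimen A: true growth lamina count = 3761 − 14 + 3 = 3750.
Specimen A: 3750 growth laminae at 5 years each span 3750 × 5 = 18750 years.
A: Extension rate ≈ 785.9 / 18750 = 0.042 mm per year.
B spans 686.3 / 0.042 = 16340.48 years; at 5 years per growth lamina that is 16340.48 / 5 ≈ 3268 growth laminae.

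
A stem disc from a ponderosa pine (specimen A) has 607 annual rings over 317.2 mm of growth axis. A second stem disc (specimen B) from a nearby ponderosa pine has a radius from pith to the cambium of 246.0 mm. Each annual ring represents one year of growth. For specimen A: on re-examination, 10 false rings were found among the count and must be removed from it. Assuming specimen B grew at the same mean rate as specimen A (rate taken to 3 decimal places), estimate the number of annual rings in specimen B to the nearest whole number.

Specimen A: adjusted count: 607 − 10 = 597 annual rings.
A: 317.2 mm over 597 years gives 317.2 / 597 ≈ 0.531 mm/year.
B spans 246.0 / 0.531 = 463.28 years ≈ 463 annual rings.

463 annual rings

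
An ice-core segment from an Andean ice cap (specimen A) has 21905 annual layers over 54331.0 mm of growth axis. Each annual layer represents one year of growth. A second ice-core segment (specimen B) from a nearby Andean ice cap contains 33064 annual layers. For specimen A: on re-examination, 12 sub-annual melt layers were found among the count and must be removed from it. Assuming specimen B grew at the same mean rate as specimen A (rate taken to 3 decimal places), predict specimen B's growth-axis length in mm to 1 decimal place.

Specimen A: adjusted count: 21905 − 12 = 21893 annual layers.
A: Extension rate ≈ 54331.0 / 21893 = 2.482 mm/year.
Length of B = 2.482 × 33064 = 82064.8 mm.

82064.8 mm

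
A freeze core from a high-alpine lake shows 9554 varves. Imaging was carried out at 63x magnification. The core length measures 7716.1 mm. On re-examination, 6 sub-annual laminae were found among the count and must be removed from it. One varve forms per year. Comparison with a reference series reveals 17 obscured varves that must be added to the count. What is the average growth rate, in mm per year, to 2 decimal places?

0.81 mm per year

Correcting the raw count gives 9554 − 6 + 17 = 9565 true varves.
Mean rate = 7716.1 mm / 9565 years ≈ 0.81 mm per year.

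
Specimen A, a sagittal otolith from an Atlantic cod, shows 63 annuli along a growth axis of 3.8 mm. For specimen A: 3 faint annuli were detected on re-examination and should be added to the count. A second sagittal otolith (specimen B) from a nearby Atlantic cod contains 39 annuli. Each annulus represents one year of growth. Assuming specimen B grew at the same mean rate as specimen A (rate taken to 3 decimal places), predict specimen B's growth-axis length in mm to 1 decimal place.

Specimen A: after corrections the count is 63 + 3 = 66 annuli.
A: Mean rate = 3.8 mm / 66 years ≈ 0.058 mm/year.
For B, 0.058 mm/year × 39 years = 2.3 mm.

2.3 mm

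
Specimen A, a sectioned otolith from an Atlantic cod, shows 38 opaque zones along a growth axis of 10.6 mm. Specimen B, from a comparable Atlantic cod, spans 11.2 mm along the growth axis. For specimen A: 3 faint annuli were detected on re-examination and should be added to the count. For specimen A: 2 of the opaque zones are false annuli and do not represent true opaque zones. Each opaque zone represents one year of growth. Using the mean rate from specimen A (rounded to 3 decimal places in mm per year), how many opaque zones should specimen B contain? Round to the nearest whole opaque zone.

Specimen A: correcting the raw count gives 38 − 2 + 3 = 39 true opaque zones.
A: 10.6 mm over 39 years gives 10.6 / 39 ≈ 0.272 mm/year.
B spans 11.2 / 0.272 = 41.18 years ≈ 41 opaque zones.

41 opaque zones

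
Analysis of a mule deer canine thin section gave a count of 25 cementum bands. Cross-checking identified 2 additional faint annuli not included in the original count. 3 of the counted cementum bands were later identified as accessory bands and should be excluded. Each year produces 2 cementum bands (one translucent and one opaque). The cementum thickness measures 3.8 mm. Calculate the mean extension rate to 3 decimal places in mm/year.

0.317 mm/year

After corrections the count is 25 − 3 + 2 = 24 cementum bands.
24 cementum bands at 2 per year is 24 / 2 = 12 years.
3.8 mm over 12 years gives 3.8 / 12 ≈ 0.317 mm/year.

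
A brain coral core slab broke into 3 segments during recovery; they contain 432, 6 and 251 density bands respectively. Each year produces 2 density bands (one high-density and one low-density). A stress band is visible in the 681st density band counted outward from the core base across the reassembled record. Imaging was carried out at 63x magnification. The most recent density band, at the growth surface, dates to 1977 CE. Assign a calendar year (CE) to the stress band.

Total density bands = 432 + 6 + 251 = 689.
Between density band 681 and the growth surface there are 689 − 681 = 8 density bands.
8 density bands at 2 per year is 8 / 2 = 4 years.
The density band at the growth surface is 1977 CE, so the stress band dates to 1977 − 4 = 1973 CE.

1973 CE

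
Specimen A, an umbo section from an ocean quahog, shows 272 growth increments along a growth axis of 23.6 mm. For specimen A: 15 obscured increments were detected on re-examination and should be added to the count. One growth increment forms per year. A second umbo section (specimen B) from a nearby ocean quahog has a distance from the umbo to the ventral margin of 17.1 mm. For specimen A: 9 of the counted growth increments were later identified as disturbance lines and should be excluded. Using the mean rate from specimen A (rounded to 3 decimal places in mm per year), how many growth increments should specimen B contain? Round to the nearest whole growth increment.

Specimen A: correcting the raw count gives 272 − 9 + 15 = 278 true growth increments.
A: 23.6 mm over 278 years gives 23.6 / 278 ≈ 0.085 mm per year.
Specimen B: 17.1 mm / 0.085 mm per year = 201.18 years ≈ 201 growth increments.

201 growth increments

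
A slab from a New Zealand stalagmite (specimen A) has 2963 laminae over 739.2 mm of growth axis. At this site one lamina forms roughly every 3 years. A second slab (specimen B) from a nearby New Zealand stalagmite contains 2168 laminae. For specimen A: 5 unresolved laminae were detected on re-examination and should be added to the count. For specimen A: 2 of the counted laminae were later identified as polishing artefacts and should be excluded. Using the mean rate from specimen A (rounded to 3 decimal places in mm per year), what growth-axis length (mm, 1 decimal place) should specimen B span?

Specimen A: adjusted count: 2963 − 2 + 5 = 2966 laminae.
Specimen A: 2966 laminae at 3 years each span 2966 × 3 = 8898 years.
A: 739.2 mm over 8898 years gives 739.2 / 8898 ≈ 0.083 mm/year.
Specimen B: multiplying by 3 years per lamina: 2168 × 3 = 6504 years. Length of B = 0.083 × 6504 = 539.8 mm.

539.8 mm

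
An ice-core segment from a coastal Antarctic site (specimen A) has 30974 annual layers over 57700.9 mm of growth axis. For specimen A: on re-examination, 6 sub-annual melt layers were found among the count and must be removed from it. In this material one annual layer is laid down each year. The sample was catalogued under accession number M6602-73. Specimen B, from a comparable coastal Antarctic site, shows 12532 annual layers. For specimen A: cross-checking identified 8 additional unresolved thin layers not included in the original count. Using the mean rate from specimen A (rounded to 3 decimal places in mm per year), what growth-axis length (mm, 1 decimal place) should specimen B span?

Specimen A: after corrections the count is 30974 − 6 + 8 = 30976 annual layers.
A: Extension rate ≈ 57700.9 / 30976 = 1.863 mm per year.
B's length ≈ 1.863 × 12532 = 23347.1 mm.

23347.1 mm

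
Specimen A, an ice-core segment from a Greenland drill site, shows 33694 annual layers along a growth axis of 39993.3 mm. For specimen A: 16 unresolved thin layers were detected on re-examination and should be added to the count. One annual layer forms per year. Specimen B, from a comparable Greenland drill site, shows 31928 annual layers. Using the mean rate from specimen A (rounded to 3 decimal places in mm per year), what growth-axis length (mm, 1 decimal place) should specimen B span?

37866.6 mm

Specimen A: after corrections the count is 33694 + 16 = 33710 annual layers.
A: Mean rate = 39993.3 mm / 33710 years ≈ 1.186 mm/year.
B's length ≈ 1.186 × 31928 = 37866.6 mm.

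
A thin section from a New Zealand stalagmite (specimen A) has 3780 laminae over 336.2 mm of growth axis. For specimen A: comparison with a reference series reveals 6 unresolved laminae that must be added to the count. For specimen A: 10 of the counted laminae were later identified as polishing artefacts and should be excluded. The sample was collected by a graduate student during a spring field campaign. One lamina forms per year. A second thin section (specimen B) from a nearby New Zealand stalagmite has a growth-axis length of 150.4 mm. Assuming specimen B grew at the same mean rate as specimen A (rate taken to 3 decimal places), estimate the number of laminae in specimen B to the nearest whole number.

Specimen A: correcting the raw count gives 3780 − 10 + 6 = 3776 true laminae.
A: Mean rate = 336.2 mm / 3776 years ≈ 0.089 mm/yr.
Specimen B: 150.4 mm / 0.089 mm per year = 1689.89 years ≈ 1690 laminae.

1690 laminae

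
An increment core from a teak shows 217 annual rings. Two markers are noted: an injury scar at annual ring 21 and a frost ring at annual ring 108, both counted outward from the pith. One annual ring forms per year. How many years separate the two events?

Separation: 108 − 21 = 87 annual rings.
That is 87 years at one annual ring per year.

87 years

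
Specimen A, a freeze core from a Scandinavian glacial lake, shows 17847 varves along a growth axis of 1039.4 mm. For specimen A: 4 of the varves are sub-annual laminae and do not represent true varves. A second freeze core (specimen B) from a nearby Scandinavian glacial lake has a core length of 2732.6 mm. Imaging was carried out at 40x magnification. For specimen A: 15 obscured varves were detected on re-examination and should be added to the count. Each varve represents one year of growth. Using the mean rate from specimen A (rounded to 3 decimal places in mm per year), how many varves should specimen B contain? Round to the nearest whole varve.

47114 varves

Specimen A: true varve count = 17847 − 4 + 15 = 17858.
A: 1039.4 mm over 17858 years gives 1039.4 / 17858 ≈ 0.058 mm/yr.
For B, 2732.6 / 0.058 = 47113.79 years ≈ 47114 varves.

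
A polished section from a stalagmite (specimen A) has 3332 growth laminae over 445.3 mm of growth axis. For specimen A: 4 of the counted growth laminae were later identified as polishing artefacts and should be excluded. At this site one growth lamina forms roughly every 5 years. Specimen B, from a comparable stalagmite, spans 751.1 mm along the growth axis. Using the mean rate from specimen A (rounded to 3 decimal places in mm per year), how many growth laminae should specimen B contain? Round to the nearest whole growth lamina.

5564 growth laminae

Specimen A: after corrections the count is 3332 − 4 = 3328 growth laminae.
Specimen A: 3328 growth laminae at 5 years each span 3328 × 5 = 16640 years.
A: Mean rate = 445.3 mm / 16640 years ≈ 0.027 mm per year.
B spans 751.1 / 0.027 = 27818.52 years; at 5 years per growth lamina that is 27818.52 / 5 ≈ 5564 growth laminae.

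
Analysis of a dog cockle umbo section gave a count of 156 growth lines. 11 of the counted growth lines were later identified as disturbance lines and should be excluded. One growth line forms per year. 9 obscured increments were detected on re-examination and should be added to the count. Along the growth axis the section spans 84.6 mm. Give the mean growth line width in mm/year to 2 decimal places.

True growth line count = 156 − 11 + 9 = 154.
Extension rate ≈ 84.6 / 154 = 0.55 mm/year.

0.55 mm/year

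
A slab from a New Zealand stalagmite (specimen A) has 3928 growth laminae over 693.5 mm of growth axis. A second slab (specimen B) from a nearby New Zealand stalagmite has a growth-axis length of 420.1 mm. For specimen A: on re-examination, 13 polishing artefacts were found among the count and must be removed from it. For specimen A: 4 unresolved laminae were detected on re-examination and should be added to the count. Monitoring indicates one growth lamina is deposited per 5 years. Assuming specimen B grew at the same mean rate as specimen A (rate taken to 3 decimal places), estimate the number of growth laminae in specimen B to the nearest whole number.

Specimen A: after corrections the count is 3928 − 13 + 4 = 3919 growth laminae.
Specimen A: multiplying by 5 years per growth lamina: 3919 × 5 = 19595 years.
A: Extension rate ≈ 693.5 / 19595 = 0.035 mm/year.
B spans 420.1 / 0.035 = 12002.86 years; at 5 years per growth lamina that is 12002.86 / 5 ≈ 2401 growth laminae.

2401 growth laminae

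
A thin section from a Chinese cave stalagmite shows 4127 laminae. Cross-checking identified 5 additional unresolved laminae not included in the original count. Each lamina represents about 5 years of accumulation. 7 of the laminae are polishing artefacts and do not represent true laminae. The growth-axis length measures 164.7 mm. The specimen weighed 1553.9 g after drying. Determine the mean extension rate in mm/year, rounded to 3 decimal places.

True lamina count = 4127 − 7 + 5 = 4125.
Multiplying by 5 years per lamina: 4125 × 5 = 20625 years.
Extension rate ≈ 164.7 / 20625 = 0.008 mm/year.

0.008 mm/year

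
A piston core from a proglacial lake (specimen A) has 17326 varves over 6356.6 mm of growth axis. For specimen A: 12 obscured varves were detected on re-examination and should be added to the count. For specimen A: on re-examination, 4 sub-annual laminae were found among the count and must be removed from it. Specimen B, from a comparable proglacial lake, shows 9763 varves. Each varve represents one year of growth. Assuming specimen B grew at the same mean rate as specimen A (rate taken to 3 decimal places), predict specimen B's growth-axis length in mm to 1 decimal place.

3583.0 mm

Specimen A: true varve count = 17326 − 4 + 12 = 17334.
A: Mean rate = 6356.6 mm / 17334 years ≈ 0.367 mm/year.
For B, 0.367 mm/year × 9763 years = 3583.0 mm.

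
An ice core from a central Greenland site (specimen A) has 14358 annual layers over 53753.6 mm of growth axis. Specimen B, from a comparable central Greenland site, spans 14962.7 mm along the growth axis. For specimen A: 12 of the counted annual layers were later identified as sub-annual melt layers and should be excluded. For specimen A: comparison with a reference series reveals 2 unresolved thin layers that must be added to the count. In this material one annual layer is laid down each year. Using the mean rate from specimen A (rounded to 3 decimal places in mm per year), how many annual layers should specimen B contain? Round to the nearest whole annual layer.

3994 annual layers

Specimen A: true annual layer count = 14358 − 12 + 2 = 14348.
A: Extension rate ≈ 53753.6 / 14348 = 3.746 mm per year.
B spans 14962.7 / 3.746 = 3994.31 years ≈ 3994 annual layers.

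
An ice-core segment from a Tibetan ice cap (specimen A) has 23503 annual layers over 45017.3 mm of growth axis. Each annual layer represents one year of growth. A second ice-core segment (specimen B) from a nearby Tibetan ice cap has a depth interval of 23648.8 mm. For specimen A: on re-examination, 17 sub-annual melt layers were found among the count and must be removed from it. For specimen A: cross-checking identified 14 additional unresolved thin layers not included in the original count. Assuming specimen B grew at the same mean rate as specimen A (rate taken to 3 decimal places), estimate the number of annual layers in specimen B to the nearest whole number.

12343 annual layers

Specimen A: adjusted count: 23503 − 17 + 14 = 23500 annual layers.
A: 45017.3 mm over 23500 years gives 45017.3 / 23500 ≈ 1.916 mm/yr.
B spans 23648.8 / 1.916 = 12342.80 years ≈ 12343 annual layers.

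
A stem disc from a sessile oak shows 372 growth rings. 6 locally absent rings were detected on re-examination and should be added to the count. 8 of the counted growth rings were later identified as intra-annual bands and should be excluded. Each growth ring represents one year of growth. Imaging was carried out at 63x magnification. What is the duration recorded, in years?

Adjusted count: 372 − 8 + 6 = 370 growth rings.
With a one-to-one growth ring periodicity this is 370 years.

370 years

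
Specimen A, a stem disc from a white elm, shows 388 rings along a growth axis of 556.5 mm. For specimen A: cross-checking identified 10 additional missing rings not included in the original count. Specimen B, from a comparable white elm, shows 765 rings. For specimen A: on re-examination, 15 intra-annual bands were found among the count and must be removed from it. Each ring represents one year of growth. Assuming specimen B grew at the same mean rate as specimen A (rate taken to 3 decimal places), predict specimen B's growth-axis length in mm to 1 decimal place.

1111.5 mm

Specimen A: adjusted count: 388 − 15 + 10 = 383 rings.
A: Extension rate ≈ 556.5 / 383 = 1.453 mm/yr.
B's length ≈ 1.453 × 765 = 1111.5 mm.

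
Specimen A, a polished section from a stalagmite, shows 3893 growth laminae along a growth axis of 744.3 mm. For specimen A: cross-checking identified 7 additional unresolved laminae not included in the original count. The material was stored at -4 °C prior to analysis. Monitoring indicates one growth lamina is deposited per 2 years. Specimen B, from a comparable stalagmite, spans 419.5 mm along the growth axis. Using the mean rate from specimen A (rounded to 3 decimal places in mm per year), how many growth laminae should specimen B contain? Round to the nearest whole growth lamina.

Specimen A: adjusted count: 3893 + 7 = 3900 growth laminae.
Specimen A: at 2 years per growth lamina, 3900 × 2 = 7800 years.
A: Extension rate ≈ 744.3 / 7800 = 0.095 mm per year.
Specimen B: 419.5 mm / 0.095 mm per year = 4415.79 years; at 2 years per growth lamina that is 4415.79 / 2 ≈ 2208 growth laminae.

2208 growth laminae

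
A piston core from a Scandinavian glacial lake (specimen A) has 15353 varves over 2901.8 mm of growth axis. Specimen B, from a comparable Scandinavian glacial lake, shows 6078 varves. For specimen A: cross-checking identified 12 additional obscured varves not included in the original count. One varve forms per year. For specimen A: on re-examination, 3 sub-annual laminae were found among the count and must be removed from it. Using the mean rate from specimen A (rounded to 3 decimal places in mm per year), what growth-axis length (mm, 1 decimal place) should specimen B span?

Specimen A: true varve count = 15353 − 3 + 12 = 15362.
A: Mean rate = 2901.8 mm / 15362 years ≈ 0.189 mm/yr.
For B, 0.189 mm/year × 6078 years = 1148.7 mm.

1148.7 mm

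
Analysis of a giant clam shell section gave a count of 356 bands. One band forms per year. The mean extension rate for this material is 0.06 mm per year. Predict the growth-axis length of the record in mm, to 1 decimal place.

21.4 mm

The record spans 356 years at 0.06 mm per year.
356 years at 0.06 mm/year gives 0.06 × 356 = 21.4 mm.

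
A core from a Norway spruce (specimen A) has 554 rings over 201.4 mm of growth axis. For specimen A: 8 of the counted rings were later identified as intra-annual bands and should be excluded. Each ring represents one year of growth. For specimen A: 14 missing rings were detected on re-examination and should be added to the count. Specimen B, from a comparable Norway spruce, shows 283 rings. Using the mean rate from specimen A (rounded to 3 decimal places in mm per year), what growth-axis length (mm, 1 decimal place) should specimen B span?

Specimen A: after corrections the count is 554 − 8 + 14 = 560 rings.
A: Mean rate = 201.4 mm / 560 years ≈ 0.360 mm per year.
Length of B = 0.360 × 283 = 101.9 mm.

101.9 mm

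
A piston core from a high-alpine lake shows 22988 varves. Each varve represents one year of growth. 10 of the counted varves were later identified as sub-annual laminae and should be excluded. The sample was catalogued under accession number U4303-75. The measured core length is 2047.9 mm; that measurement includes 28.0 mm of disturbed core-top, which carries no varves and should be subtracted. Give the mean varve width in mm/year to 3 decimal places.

0.088 mm/year

After corrections the count is 22988 − 10 = 22978 varves.
Removing the 28.0 mm offcut leaves 2047.9 − 28.0 = 2019.9 mm.
Extension rate ≈ 2019.9 / 22978 = 0.088 mm/year.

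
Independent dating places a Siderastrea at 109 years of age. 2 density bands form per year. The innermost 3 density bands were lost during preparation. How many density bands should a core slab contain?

With 2 density bands per year, 109 years would produce 109 × 2 = 218 density bands.
Subtracting the 3 density bands not captured gives 218 − 3 = 215 density bands in the record.

215 density bands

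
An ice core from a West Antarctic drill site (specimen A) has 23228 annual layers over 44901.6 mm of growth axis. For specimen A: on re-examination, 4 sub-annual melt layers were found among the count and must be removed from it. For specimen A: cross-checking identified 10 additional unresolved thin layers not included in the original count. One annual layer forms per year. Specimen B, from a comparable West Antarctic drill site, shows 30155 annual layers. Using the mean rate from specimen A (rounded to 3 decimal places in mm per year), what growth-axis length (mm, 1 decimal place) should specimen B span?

Specimen A: adjusted count: 23228 − 4 + 10 = 23234 annual layers.
A: 44901.6 mm over 23234 years gives 44901.6 / 23234 ≈ 1.933 mm/yr.
For B, 1.933 mm/year × 30155 years = 58289.6 mm.

58289.6 mm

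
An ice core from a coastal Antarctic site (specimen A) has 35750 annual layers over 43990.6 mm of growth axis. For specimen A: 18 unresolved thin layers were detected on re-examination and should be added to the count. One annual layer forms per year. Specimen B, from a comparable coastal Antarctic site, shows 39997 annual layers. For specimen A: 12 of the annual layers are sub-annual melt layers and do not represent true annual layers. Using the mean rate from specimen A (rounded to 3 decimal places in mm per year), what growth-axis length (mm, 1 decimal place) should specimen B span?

Specimen A: adjusted count: 35750 − 12 + 18 = 35756 annual layers.
A: Extension rate ≈ 43990.6 / 35756 = 1.230 mm/year.
B's length ≈ 1.230 × 39997 = 49196.3 mm.

49196.3 mm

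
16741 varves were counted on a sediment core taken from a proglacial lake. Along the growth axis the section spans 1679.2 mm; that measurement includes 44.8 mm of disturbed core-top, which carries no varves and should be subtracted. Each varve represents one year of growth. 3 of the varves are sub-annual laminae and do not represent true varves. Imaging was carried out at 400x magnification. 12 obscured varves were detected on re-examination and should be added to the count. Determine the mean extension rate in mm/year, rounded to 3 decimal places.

0.098 mm/year

Correcting the raw count gives 16741 − 3 + 12 = 16750 true varves.
Net length = 1679.2 − 44.8 = 1634.4 mm.
Extension rate ≈ 1634.4 / 16750 = 0.098 mm/year.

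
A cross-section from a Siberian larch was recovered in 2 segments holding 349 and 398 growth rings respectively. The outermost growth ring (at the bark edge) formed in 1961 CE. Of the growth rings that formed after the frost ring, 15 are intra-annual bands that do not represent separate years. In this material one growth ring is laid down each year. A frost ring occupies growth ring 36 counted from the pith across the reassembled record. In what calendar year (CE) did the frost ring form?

1265 CE

Total growth rings = 349 + 398 = 747.
Between growth ring 36 and the bark edge there are 747 − 36 = 711 growth rings.
711 − 15 false = 696 true growth rings after the frost ring.
The growth ring at the bark edge is 1961 CE, so the frost ring dates to 1961 − 696 = 1265 CE.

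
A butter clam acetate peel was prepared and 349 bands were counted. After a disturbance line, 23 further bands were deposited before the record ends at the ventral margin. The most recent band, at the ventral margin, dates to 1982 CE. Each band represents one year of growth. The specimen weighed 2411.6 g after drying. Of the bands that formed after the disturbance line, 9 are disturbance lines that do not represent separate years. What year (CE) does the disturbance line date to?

1968 CE

There are 23 bands younger than the disturbance line.
Excluding 9 false bands: 23 − 9 = 14.
The band at the ventral margin is 1982 CE, so the disturbance line dates to 1982 − 14 = 1968 CE.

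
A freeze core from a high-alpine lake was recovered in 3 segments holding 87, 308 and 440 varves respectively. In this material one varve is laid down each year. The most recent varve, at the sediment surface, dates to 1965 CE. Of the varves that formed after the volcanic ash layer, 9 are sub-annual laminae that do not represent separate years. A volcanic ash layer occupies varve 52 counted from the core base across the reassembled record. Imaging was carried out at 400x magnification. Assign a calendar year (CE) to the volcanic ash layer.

Total varves = 87 + 308 + 440 = 835.
The volcanic ash layer sits at varve 52 from the core base, so 835 − 52 = 783 varves formed after it.
Removing the 9 false varves leaves 783 − 9 = 774 true varves beyond the volcanic ash layer.
Counting back 774 years from 1965 CE places the volcanic ash layer in 1965 − 774 = 1191 CE.

1191 CE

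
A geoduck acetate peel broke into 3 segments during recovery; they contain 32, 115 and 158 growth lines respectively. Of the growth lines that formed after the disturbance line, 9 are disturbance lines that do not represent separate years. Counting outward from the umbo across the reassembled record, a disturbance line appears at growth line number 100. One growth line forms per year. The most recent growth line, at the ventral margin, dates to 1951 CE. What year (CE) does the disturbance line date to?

1755 CE

Total growth lines = 32 + 115 + 158 = 305.
The disturbance line sits at growth line 100 from the umbo, so 305 − 100 = 205 growth lines formed after it.
Excluding 9 false growth lines: 205 − 9 = 196.
1951 − 196 = 1755 CE.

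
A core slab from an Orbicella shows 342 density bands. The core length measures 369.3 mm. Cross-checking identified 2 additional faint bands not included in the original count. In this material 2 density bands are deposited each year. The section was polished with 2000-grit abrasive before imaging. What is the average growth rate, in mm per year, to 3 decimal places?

True density band count = 342 + 2 = 344.
Dividing by 2 density bands per year: 344 / 2 = 172 years.
Mean rate = 369.3 mm / 172 years ≈ 2.147 mm per year.

2.147 mm per year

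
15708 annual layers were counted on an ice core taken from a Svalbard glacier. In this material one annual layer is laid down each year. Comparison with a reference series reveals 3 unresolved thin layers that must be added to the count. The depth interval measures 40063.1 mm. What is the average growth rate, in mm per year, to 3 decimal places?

2.550 mm per year

Adjusted count: 15708 + 3 = 15711 annual layers.
40063.1 mm over 15711 years gives 40063.1 / 15711 ≈ 2.550 mm per year.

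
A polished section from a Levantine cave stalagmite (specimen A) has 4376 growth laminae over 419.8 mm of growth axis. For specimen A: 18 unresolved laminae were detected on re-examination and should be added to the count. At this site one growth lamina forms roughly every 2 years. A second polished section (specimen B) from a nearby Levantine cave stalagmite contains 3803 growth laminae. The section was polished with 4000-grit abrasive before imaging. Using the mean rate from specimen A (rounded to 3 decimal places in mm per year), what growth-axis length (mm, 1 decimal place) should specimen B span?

365.1 mm

Specimen A: true growth lamina count = 4376 + 18 = 4394.
Specimen A: 4394 growth laminae at 2 years each span 4394 × 2 = 8788 years.
A: 419.8 mm over 8788 years gives 419.8 / 8788 ≈ 0.048 mm/yr.
Specimen B: 3803 growth laminae at 2 years each span 3803 × 2 = 7606 years. For B, 0.048 mm/year × 7606 years = 365.1 mm.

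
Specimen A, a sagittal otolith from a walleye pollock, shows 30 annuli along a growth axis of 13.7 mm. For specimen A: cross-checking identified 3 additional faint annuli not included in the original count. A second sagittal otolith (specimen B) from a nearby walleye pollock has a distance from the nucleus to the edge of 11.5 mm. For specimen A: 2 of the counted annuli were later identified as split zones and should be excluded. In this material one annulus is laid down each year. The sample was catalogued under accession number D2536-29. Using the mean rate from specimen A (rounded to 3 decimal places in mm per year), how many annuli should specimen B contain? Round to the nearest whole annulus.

Specimen A: after corrections the count is 30 − 2 + 3 = 31 annuli.
A: Extension rate ≈ 13.7 / 31 = 0.442 mm/year.
For B, 11.5 / 0.442 = 26.02 years ≈ 26 annuli.

26 annuli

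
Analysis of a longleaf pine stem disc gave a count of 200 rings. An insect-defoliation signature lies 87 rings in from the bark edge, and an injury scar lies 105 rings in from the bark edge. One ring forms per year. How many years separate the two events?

18 years

The two markers are separated by 105 − 87 = 18 rings.
One ring per year makes the interval 18 years.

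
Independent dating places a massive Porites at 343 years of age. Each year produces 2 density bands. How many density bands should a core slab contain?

686 density bands

With 2 density bands per year, 343 years would produce 343 × 2 = 686 density bands.
So 686 density bands should be present.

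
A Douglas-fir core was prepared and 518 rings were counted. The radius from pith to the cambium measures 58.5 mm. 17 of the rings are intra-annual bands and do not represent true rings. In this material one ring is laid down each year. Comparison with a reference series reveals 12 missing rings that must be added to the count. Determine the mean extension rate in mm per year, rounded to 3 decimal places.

Correcting the raw count gives 518 − 17 + 12 = 513 true rings.
Extension rate ≈ 58.5 / 513 = 0.114 mm per year.

0.114 mm per year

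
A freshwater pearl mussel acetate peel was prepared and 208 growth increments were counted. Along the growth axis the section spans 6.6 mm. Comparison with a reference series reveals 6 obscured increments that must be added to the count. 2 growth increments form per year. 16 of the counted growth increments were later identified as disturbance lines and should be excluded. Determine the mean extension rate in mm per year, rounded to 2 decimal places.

Adjusted count: 208 − 16 + 6 = 198 growth increments.
With 2 growth increments per year, 198 / 2 = 99 years.
Mean rate = 6.6 mm / 99 years ≈ 0.07 mm per year.

0.07 mm per year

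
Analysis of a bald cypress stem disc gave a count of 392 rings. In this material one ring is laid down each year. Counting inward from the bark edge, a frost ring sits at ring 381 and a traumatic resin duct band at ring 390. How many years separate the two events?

9 years

390 − 381 = 9 rings lie between the two events.
That is 9 years at one ring per year.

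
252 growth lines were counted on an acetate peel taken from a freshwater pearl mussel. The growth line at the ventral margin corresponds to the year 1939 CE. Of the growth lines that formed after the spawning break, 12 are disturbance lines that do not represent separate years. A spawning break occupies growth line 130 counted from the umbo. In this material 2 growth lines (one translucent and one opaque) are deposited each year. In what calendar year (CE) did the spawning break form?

252 − 130 = 122 growth lines lie beyond the spawning break toward the ventral margin.
Removing the 12 false growth lines leaves 122 − 12 = 110 true growth lines beyond the spawning break.
With 2 growth lines per year, 110 / 2 = 55 years.
1939 − 55 = 1884 CE.

1884 CE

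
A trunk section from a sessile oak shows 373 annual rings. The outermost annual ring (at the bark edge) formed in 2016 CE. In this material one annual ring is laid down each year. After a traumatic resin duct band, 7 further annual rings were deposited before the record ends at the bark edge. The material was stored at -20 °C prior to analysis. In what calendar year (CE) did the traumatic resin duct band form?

7 annual rings post-date the traumatic resin duct band.
The annual ring at the bark edge is 2016 CE, so the traumatic resin duct band dates to 2016 − 7 = 2009 CE.

2009 CE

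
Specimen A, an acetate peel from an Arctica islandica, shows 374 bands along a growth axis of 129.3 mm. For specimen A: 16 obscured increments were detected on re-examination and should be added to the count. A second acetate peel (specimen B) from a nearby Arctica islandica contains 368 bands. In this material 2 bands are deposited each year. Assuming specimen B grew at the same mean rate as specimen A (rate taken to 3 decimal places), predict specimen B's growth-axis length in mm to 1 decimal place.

122.0 mm

Specimen A: adjusted count: 374 + 16 = 390 bands.
Specimen A: with 2 bands per year, 390 / 2 = 195 years.
A: Extension rate ≈ 129.3 / 195 = 0.663 mm/year.
Specimen B: dividing by 2 bands per year: 368 / 2 = 184 years. B's length ≈ 0.663 × 184 = 122.0 mm.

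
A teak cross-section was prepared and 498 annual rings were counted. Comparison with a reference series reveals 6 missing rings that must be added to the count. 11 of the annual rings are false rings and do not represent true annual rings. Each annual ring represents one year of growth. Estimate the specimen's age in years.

Correcting the raw count gives 498 − 11 + 6 = 493 true annual rings.
With a one-to-one annual ring periodicity this is 493 years.

493 yr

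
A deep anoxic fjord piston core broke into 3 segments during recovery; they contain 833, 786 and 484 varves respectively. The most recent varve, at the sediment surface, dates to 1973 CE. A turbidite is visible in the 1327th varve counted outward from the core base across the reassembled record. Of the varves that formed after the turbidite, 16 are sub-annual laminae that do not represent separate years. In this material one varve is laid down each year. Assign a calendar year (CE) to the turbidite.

1213 CE

Total varves = 833 + 786 + 484 = 2103.
Between varve 1327 and the sediment surface there are 2103 − 1327 = 776 varves.
Excluding 16 false varves: 776 − 16 = 760.
Counting back 760 years from 1973 CE places the turbidite in 1973 − 760 = 1213 CE.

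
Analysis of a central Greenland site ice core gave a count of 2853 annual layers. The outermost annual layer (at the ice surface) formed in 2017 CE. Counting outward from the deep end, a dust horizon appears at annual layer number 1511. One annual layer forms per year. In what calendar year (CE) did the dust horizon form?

675 CE

Between annual layer 1511 and the ice surface there are 2853 − 1511 = 1342 annual layers.
Counting back 1342 years from 2017 CE places the dust horizon in 2017 − 1342 = 675 CE.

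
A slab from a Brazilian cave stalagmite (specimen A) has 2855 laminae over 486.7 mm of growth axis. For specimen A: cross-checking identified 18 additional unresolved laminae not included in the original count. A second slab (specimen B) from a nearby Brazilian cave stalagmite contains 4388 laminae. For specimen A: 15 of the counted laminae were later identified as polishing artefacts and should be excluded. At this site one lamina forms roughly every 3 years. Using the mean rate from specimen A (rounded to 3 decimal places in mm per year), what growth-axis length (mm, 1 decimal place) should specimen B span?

750.3 mm

Specimen A: after corrections the count is 2855 − 15 + 18 = 2858 laminae.
Specimen A: multiplying by 3 years per lamina: 2858 × 3 = 8574 years.
A: Mean rate = 486.7 mm / 8574 years ≈ 0.057 mm/year.
Specimen B: at 3 years per lamina, 4388 × 3 = 13164 years. B's length ≈ 0.057 × 13164 = 750.3 mm.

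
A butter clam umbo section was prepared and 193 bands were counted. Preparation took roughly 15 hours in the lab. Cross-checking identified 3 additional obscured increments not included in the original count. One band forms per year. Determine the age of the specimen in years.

After corrections the count is 193 + 3 = 196 bands.
One band per year makes the duration 196 years.

196 yr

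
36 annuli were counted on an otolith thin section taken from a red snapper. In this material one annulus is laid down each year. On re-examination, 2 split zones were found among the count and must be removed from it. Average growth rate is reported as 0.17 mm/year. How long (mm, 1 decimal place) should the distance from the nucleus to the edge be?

5.8 mm

Adjusted count: 36 − 2 = 34 annuli.
Predicted length = 0.17 mm/year × 34 years = 5.8 mm.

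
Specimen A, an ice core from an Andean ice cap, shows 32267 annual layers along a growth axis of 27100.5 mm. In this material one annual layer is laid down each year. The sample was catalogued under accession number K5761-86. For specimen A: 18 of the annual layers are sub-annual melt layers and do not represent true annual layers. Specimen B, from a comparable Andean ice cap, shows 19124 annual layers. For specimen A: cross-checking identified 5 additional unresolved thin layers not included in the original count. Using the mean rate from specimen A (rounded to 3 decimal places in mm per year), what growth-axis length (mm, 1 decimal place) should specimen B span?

Specimen A: after corrections the count is 32267 − 18 + 5 = 32254 annual layers.
A: 27100.5 mm over 32254 years gives 27100.5 / 32254 ≈ 0.840 mm per year.
Length of B = 0.840 × 19124 = 16064.2 mm.

16064.2 mm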